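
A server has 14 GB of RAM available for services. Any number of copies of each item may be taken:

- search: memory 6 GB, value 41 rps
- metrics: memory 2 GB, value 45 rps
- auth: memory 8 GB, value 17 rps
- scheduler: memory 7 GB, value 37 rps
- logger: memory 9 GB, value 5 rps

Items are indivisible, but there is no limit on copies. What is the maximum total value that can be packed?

315 rps

Best value-per-unit is metrics at 45/2, and filling with it alone uses memory 7×2=14. No mix of the others beats 7×45 = 315.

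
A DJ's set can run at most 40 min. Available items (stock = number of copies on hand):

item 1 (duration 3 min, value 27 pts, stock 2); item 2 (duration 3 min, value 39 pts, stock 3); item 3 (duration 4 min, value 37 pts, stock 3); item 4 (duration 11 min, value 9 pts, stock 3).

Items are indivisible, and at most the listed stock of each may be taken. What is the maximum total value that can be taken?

291 pts

Top feasible selections:
- 2×item 1 + 3×item 2 + 3×item 3 + 1×item 4: duration 38, value 291
- 2×item 1 + 3×item 2 + 3×item 3: duration 27, value 282
- 1×item 1 + 3×item 2 + 3×item 3 + 1×item 4: duration 35, value 264
Best: 291 pts.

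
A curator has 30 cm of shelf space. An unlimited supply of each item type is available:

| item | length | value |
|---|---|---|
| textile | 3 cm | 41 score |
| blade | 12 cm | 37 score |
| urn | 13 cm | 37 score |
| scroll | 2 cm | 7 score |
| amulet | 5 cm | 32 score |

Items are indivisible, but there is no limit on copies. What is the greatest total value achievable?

Best value-per-unit is textile at 41/3, and filling with it alone uses length 10×3=30. No mix of the others beats 10×41 = 410.

410 score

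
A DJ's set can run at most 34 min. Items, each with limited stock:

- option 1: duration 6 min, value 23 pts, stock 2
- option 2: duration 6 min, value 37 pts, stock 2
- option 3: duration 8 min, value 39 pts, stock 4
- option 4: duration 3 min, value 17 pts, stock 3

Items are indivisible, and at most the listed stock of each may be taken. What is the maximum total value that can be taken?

Best selections within duration 34 and stock limits:
- 2×option 2 + 2×option 3 + 2×option 4: duration 34, value 186
- 1×option 1 + 2×option 2 + 2×option 3: duration 34, value 175
Best: 186 pts.

186 pts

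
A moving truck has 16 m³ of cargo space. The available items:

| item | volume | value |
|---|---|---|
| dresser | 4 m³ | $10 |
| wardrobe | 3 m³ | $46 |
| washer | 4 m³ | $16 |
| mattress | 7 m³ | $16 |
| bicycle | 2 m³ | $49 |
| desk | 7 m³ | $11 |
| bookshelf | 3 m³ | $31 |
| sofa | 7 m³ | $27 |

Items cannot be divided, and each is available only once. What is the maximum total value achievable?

$153

Check high-value combinations within 16 m³:
- wardrobe+bicycle+bookshelf+sofa: volume 3+2+3+7=15, value 46+49+31+27=153
- dresser+wardrobe+washer+bicycle+bookshelf: volume 4+3+4+2+3=16, value 10+46+16+49+31=152
- wardrobe+washer+bicycle+bookshelf: volume 3+4+2+3=12, value 46+16+49+31=142
- wardrobe+mattress+bicycle+bookshelf: volume 3+7+2+3=15, value 46+16+49+31=142
Best: $153.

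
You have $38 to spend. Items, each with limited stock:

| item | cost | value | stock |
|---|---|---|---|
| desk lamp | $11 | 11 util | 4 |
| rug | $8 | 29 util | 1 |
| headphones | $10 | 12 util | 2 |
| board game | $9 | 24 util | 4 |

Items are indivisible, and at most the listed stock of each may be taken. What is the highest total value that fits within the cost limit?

Top feasible selections:
- 1×rug + 3×board game: cost 35, value 101
- 4×board game: cost 36, value 96
Best: 101 util.

101 util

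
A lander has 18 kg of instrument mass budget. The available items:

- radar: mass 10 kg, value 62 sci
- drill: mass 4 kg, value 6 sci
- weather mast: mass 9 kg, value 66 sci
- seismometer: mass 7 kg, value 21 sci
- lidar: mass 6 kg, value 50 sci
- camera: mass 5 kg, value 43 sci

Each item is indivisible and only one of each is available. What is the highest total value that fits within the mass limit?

Check high-value combinations within 18 kg:
- weather mast+lidar: mass 9+6=15, value 66+50=116
- drill+weather mast+camera: mass 4+9+5=18, value 6+66+43=115
- seismometer+lidar+camera: mass 7+6+5=18, value 21+50+43=114
- radar+lidar: mass 10+6=16, value 62+50=112
Best: 116 sci.

116 sci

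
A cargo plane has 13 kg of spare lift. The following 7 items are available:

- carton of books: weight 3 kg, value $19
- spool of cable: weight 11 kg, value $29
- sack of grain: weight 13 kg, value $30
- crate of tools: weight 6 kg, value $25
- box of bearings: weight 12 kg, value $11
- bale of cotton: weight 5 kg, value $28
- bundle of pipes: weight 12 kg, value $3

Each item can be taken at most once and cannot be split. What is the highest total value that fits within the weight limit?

$53

Check high-value combinations within 13 kg:
- crate of tools+bale of cotton: weight 6+5=11, value 25+28=53
- carton of books+bale of cotton: weight 3+5=8, value 19+28=47
- carton of books+crate of tools: weight 3+6=9, value 19+25=44
- sack of grain: weight 13, value 30
Best: $53.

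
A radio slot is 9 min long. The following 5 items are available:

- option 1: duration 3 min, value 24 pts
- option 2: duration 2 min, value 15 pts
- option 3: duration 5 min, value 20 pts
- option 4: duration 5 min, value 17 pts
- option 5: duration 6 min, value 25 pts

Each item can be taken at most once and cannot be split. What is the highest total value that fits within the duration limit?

49 pts

Check high-value combinations within 9 min:
- option 1+option 5: duration 3+6=9, value 24+25=49
- option 1+option 3: duration 3+5=8, value 24+20=44
- option 1+option 4: duration 3+5=8, value 24+17=41
- option 2+option 5: duration 2+6=8, value 15+25=40
Best: 49 pts.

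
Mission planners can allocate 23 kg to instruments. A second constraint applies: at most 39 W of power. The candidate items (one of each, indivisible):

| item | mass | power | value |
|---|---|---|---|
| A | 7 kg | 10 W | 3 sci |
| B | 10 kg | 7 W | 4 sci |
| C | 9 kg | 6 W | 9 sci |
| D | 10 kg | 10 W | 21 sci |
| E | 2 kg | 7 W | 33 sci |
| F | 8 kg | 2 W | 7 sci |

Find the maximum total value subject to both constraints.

63 sci

Feasible sets respecting both limits:
- C+D+E: mass 21, power 23, value 63
- D+E+F: mass 20, power 19, value 61
- B+D+E: mass 22, power 24, value 58
- A+D+E: mass 19, power 27, value 57
Best: 63 sci.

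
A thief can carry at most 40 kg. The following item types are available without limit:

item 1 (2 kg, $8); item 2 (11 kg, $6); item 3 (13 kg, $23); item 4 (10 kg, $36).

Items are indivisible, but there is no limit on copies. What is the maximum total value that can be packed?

Best value-per-unit is item 1 at 8/2, and filling with it alone uses weight 20×2=40. No mix of the others beats 20×8 = 160.

$160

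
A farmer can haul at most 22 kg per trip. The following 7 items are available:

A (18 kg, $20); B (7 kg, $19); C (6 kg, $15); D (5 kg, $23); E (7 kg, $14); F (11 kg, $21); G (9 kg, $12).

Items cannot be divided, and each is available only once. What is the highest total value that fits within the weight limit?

Check high-value combinations within 22 kg:
- C+D+F: weight 6+5+11=22, value 15+23+21=59
- B+C+D: weight 7+6+5=18, value 19+15+23=57
- B+D+E: weight 7+5+7=19, value 19+23+14=56
- B+D+G: weight 7+5+9=21, value 19+23+12=54
- C+D+E: weight 6+5+7=18, value 15+23+14=52
Best: $59.

$59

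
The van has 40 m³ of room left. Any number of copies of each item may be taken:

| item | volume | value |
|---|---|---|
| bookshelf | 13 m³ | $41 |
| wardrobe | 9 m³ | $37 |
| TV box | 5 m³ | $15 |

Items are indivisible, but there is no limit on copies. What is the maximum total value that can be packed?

$152

Best value-per-unit is wardrobe at 37/9; filling with it alone gives 4×37 = 148.
Optimal mix: 1×bookshelf + 3×wardrobe → volume 40, value 152.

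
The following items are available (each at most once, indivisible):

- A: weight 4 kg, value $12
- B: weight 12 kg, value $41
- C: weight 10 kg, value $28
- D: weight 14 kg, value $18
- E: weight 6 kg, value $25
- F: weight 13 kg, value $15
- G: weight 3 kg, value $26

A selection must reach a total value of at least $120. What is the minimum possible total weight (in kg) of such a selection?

31

Subsets with value ≥ 120, sorted by total weight:
- B+C+E+G: weight 31, value 120
- A+B+C+E+G: weight 35, value 132
- A+B+D+E+G: weight 39, value 122
Minimum weight: 31 kg.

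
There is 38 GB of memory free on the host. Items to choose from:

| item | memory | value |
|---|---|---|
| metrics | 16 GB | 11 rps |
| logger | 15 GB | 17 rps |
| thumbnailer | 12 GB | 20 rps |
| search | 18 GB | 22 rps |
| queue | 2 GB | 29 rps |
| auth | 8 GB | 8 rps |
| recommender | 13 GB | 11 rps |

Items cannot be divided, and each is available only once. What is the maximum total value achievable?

74 rps

Check high-value combinations within 38 GB:
- logger+thumbnailer+queue+auth: memory 15+12+2+8=37, value 17+20+29+8=74
- thumbnailer+search+queue: memory 12+18+2=32, value 20+22+29=71
- logger+search+queue: memory 15+18+2=35, value 17+22+29=68
- thumbnailer+queue+auth+recommender: memory 12+2+8+13=35, value 20+29+8+11=68
Best: 74 rps.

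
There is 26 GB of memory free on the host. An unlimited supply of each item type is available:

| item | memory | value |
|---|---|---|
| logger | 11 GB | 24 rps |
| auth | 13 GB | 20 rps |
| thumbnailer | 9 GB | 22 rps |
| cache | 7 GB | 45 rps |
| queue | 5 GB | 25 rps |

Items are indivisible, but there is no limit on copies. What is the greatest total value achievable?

Best value-per-unit is cache at 45/7; filling with it alone gives 3×45 = 135.
Optimal mix: 3×cache + 1×queue → memory 26, value 160.

160 rps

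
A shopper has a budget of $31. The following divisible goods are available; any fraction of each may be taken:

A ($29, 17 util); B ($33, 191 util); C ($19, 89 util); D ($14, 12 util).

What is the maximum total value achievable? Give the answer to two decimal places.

179.42

Take in order of value per unit:
- B (191/33 per unit): 31 of 33 → value 31×191/33 = 179.4242, running total 179.42
Total 179.42.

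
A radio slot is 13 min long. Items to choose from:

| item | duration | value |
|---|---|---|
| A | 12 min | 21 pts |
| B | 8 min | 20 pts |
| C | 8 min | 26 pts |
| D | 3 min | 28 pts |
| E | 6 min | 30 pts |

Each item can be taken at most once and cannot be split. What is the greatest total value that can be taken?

Check high-value combinations within 13 min:
- D+E: duration 3+6=9, value 28+30=58
- C+D: duration 8+3=11, value 26+28=54
- B+D: duration 8+3=11, value 20+28=48
Best: 58 pts.

58 pts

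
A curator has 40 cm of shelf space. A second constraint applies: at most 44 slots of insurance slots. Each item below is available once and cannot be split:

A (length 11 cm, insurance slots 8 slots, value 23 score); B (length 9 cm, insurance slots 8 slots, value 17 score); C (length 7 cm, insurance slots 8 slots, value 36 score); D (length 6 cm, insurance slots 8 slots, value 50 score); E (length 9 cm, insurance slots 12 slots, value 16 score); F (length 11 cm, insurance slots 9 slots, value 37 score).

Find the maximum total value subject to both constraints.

146 score

Feasible sets respecting both limits:
- A+C+D+F: length 35, insurance slots 33, value 146
- B+C+D+F: length 33, insurance slots 33, value 140
- C+D+E+F: length 33, insurance slots 37, value 139
Best: 146 score.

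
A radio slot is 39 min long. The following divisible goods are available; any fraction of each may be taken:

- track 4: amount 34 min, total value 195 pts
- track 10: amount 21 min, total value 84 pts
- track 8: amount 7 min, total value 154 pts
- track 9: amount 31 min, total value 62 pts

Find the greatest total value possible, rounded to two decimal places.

337.53

Take in order of value per unit:
- track 8 (154/7 per unit): all 7 → value 154, running total 154.00
- track 4 (195/34 per unit): 32 of 34 → value 32×195/34 = 183.5294, running total 337.53
Total 337.53.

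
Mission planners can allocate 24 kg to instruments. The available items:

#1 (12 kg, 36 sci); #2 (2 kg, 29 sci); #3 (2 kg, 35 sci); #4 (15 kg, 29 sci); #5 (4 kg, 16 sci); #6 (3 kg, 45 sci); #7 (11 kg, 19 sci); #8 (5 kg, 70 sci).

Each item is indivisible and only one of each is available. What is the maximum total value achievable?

215 sci

Check high-value combinations within 24 kg:
- #1+#2+#3+#6+#8: mass 12+2+2+3+5=24, value 36+29+35+45+70=215
- #2+#3+#6+#7+#8: mass 2+2+3+11+5=23, value 29+35+45+19+70=198
- #2+#3+#5+#6+#8: mass 2+2+4+3+5=16, value 29+35+16+45+70=195
- #1+#3+#6+#8: mass 12+2+3+5=22, value 36+35+45+70=186
Best: 215 sci.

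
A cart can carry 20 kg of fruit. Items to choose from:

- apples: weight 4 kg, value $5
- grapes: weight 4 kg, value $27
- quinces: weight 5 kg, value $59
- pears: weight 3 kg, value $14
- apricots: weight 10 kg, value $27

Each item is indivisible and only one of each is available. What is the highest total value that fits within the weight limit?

This is a 0/1 knapsack; check combinations near the capacity.
- grapes+quinces+apricots: weight 4+5+10=19, value 27+59+27=113
- apples+grapes+quinces+pears: weight 4+4+5+3=16, value 5+27+59+14=105
- grapes+quinces+pears: weight 4+5+3=12, value 27+59+14=100
Best: $113.

$113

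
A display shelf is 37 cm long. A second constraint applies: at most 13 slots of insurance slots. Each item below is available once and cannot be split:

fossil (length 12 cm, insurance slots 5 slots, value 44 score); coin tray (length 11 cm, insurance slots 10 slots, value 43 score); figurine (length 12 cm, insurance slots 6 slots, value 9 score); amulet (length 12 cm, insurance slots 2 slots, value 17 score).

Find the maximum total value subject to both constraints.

Feasible sets respecting both limits:
- fossil+figurine+amulet: length 36, insurance slots 13, value 70
- fossil+amulet: length 24, insurance slots 7, value 61
- coin tray+amulet: length 23, insurance slots 12, value 60
- fossil+figurine: length 24, insurance slots 11, value 53
Best: 70 score.

70 score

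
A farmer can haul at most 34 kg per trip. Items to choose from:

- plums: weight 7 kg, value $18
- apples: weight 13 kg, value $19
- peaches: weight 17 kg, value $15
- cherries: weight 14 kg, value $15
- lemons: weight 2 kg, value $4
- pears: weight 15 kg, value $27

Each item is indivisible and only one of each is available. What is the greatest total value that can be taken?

$52

Check high-value combinations within 34 kg:
- plums+apples+cherries: weight 7+13+14=34, value 18+19+15=52
- apples+lemons+pears: weight 13+2+15=30, value 19+4+27=50
- plums+lemons+pears: weight 7+2+15=24, value 18+4+27=49
- apples+pears: weight 13+15=28, value 19+27=46
Best: $52.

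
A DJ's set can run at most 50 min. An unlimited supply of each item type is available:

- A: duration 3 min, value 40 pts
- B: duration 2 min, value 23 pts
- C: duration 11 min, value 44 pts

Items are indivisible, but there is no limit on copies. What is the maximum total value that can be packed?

Best value-per-unit is A at 40/3; filling with it alone gives 16×40 = 640.
Optimal mix: 16×A + 1×B → duration 50, value 663.

663 pts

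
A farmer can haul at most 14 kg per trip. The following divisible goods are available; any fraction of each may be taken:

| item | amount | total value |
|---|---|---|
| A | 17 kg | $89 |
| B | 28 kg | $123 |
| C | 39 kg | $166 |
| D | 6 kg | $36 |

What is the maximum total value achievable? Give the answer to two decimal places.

Take in order of value per unit:
- D (36/6 per unit): all 6 → value 36, running total 36.00
- A (89/17 per unit): 8 of 17 → value 8×89/17 = 41.8824, running total 77.88
Total 77.88.

77.88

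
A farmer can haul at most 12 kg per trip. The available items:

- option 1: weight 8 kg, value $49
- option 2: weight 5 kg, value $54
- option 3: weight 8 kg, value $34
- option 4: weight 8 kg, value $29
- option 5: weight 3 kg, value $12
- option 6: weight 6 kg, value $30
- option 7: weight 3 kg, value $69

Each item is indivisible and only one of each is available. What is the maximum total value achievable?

Check high-value combinations within 12 kg:
- option 2+option 5+option 7: weight 5+3+3=11, value 54+12+69=135
- option 2+option 7: weight 5+3=8, value 54+69=123
- option 1+option 7: weight 8+3=11, value 49+69=118
Best: $135.

$135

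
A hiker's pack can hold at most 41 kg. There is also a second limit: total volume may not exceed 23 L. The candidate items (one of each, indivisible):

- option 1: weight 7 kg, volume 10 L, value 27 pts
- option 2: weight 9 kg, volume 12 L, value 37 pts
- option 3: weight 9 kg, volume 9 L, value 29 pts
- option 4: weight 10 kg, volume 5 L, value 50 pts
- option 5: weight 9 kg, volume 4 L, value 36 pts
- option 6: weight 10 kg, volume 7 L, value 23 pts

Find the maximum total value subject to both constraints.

Feasible sets respecting both limits:
- option 2+option 4+option 5: weight 28, volume 21, value 123
- option 3+option 4+option 5: weight 28, volume 18, value 115
- option 1+option 4+option 5: weight 26, volume 19, value 113
- option 4+option 5+option 6: weight 29, volume 16, value 109
Best: 123 pts.

123 pts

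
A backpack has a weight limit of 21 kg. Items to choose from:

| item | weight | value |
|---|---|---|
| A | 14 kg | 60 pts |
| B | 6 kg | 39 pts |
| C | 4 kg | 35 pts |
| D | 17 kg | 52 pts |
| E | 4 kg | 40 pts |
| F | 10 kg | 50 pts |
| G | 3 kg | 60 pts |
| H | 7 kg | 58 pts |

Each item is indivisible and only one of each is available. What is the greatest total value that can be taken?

Check high-value combinations within 21 kg:
- B+E+G+H: weight 6+4+3+7=20, value 39+40+60+58=197
- C+E+G+H: weight 4+4+3+7=18, value 35+40+60+58=193
- B+C+G+H: weight 6+4+3+7=20, value 39+35+60+58=192
- C+E+F+G: weight 4+4+10+3=21, value 35+40+50+60=185
- B+C+E+G: weight 6+4+4+3=17, value 39+35+40+60=174
Best: 197 pts.

197 pts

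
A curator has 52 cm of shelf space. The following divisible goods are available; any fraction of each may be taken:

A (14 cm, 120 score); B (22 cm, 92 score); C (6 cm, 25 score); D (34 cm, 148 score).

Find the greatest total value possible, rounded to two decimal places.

Take in order of value per unit:
- A (120/14 per unit): all 14 → value 120, running total 120.00
- D (148/34 per unit): all 34 → value 148, running total 268.00
- B (92/22 per unit): 4 of 22 → value 4×92/22 = 16.7273, running total 284.73
Total 284.73.

284.73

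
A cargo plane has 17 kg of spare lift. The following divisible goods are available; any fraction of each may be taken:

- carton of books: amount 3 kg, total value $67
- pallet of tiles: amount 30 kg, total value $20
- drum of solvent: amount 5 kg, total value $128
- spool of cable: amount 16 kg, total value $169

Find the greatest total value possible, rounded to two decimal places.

290.06

Take in order of value per unit:
- drum of solvent (128/5 per unit): all 5 → value 128, running total 128.00
- carton of books (67/3 per unit): all 3 → value 67, running total 195.00
- spool of cable (169/16 per unit): 9 of 16 → value 9×169/16 = 95.0625, running total 290.06
Total 290.06.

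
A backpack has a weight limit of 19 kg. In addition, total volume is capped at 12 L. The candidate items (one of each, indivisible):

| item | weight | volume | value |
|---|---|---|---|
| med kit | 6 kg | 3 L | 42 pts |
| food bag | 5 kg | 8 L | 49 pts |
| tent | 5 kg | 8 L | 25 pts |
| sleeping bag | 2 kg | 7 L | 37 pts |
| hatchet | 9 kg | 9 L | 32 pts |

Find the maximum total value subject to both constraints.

91 pts

Feasible sets respecting both limits:
- med kit+food bag: weight 11, volume 11, value 91
- med kit+sleeping bag: weight 8, volume 10, value 79
- med kit+hatchet: weight 15, volume 12, value 74
- med kit+tent: weight 11, volume 11, value 67
Best: 91 pts.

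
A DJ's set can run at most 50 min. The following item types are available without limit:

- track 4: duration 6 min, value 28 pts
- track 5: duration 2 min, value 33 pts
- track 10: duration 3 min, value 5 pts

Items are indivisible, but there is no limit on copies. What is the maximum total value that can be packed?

825 pts

Best value-per-unit is track 5 at 33/2, and filling with it alone uses duration 25×2=50. No mix of the others beats 25×33 = 825.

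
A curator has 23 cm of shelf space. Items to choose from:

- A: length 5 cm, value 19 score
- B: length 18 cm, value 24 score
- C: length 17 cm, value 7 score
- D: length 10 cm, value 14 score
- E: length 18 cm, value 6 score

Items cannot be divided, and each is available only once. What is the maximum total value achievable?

Check high-value combinations within 23 cm:
- A+B: length 5+18=23, value 19+24=43
- A+D: length 5+10=15, value 19+14=33
- A+C: length 5+17=22, value 19+7=26
- A+E: length 5+18=23, value 19+6=25
Best: 43 score.

43 score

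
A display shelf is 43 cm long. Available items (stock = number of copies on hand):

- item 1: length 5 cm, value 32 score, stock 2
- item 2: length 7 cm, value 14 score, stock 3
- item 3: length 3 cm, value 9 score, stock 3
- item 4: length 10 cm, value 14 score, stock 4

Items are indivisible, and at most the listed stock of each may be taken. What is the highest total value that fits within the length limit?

Best selections within length 43 and stock limits:
- 2×item 1 + 3×item 2 + 3×item 3: length 40, value 133
- 2×item 1 + 2×item 2 + 3×item 3 + 1×item 4: length 43, value 133
- 2×item 1 + 3×item 2 + 2×item 3: length 37, value 124
Best: 133 score.

133 score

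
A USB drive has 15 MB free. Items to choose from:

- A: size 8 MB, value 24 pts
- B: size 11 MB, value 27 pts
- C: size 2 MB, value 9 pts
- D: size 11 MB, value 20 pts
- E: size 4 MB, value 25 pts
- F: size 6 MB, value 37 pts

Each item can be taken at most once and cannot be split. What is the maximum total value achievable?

Check high-value combinations within 15 MB:
- C+E+F: size 2+4+6=12, value 9+25+37=71
- E+F: size 4+6=10, value 25+37=62
- A+F: size 8+6=14, value 24+37=61
- A+C+E: size 8+2+4=14, value 24+9+25=58
- B+E: size 11+4=15, value 27+25=52
Best: 71 pts.

71 pts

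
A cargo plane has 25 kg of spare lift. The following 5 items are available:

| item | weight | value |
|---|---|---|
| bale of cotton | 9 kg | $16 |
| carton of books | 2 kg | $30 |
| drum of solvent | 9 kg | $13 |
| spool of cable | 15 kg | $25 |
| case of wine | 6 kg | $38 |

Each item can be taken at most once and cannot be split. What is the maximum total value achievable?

$93

This is a 0/1 knapsack; check combinations near the capacity.
- carton of books+spool of cable+case of wine: weight 2+15+6=23, value 30+25+38=93
- bale of cotton+carton of books+case of wine: weight 9+2+6=17, value 16+30+38=84
- carton of books+drum of solvent+case of wine: weight 2+9+6=17, value 30+13+38=81
- carton of books+case of wine: weight 2+6=8, value 30+38=68
Best: $93.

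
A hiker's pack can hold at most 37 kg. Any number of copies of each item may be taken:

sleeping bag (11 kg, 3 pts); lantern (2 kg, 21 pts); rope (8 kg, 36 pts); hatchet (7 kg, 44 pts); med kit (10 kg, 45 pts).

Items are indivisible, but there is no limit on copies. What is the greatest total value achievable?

Best value-per-unit is lantern at 21/2, and filling with it alone uses weight 18×2=36. No mix of the others beats 18×21 = 378.

378 pts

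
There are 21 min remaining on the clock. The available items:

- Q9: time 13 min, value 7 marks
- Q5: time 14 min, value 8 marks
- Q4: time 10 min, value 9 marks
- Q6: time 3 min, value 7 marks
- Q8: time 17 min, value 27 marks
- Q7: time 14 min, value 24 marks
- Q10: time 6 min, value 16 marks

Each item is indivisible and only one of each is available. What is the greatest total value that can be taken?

Check high-value combinations within 21 min:
- Q7+Q10: time 14+6=20, value 24+16=40
- Q6+Q8: time 3+17=20, value 7+27=34
- Q4+Q6+Q10: time 10+3+6=19, value 9+7+16=32
- Q6+Q7: time 3+14=17, value 7+24=31
Best: 40 marks.

40 marks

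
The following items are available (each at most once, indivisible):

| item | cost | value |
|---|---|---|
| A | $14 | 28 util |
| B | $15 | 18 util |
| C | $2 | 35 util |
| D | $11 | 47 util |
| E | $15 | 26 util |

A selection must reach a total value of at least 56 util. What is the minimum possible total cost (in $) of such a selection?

13

Subsets with value ≥ 56, sorted by total cost:
- C+D: cost 13, value 82
- A+C: cost 16, value 63
- C+E: cost 17, value 61
- A+D: cost 25, value 75
Minimum cost: 13 $.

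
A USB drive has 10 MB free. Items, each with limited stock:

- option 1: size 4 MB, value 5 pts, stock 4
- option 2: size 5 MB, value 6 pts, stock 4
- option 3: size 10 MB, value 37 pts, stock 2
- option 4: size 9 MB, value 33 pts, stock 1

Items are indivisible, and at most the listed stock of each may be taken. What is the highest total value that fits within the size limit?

Top feasible selections:
- 1×option 3: size 10, value 37
- 1×option 4: size 9, value 33
- 2×option 2: size 10, value 12
Best: 37 pts.

37 pts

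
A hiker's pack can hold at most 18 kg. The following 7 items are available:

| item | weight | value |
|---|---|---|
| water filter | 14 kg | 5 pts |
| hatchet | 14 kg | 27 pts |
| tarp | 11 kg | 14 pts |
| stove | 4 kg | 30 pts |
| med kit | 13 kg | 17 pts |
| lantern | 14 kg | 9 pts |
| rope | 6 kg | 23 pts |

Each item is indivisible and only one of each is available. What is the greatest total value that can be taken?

57 pts

Check high-value combinations within 18 kg:
- hatchet+stove: weight 14+4=18, value 27+30=57
- stove+rope: weight 4+6=10, value 30+23=53
- stove+med kit: weight 4+13=17, value 30+17=47
Best: 57 pts.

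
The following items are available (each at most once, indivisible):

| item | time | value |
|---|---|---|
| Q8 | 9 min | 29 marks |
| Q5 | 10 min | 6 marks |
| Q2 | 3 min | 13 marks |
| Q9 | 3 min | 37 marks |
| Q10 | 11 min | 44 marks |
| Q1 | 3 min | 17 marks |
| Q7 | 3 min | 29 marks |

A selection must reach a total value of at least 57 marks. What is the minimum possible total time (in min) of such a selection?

Subsets with value ≥ 57, sorted by total time:
- Q9+Q7: time 6, value 66
- Q9+Q1+Q7: time 9, value 83
- Q2+Q9+Q7: time 9, value 79
- Q2+Q9+Q1: time 9, value 67
Minimum time: 6 min.

6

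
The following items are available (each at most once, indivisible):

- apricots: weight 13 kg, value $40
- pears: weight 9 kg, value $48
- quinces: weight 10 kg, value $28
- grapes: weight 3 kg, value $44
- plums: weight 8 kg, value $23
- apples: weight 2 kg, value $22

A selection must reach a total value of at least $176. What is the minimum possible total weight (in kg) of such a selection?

Subsets with value ≥ 176, sorted by total weight:
- apricots+pears+grapes+plums+apples: weight 35, value 177
- apricots+pears+quinces+grapes+apples: weight 37, value 182
Minimum weight: 35 kg.

35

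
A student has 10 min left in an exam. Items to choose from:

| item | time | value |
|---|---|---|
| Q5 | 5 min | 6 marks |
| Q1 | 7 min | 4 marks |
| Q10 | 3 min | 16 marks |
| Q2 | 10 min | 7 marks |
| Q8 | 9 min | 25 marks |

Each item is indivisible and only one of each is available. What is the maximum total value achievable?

Check high-value combinations within 10 min:
- Q8: time 9, value 25
- Q5+Q10: time 5+3=8, value 6+16=22
- Q1+Q10: time 7+3=10, value 4+16=20
- Q10: time 3, value 16
Best: 25 marks.

25 marks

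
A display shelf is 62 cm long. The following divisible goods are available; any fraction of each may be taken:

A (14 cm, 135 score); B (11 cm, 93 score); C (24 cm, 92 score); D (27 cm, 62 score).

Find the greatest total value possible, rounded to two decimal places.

349.85

Take in order of value per unit:
- A (135/14 per unit): all 14 → value 135, running total 135.00
- B (93/11 per unit): all 11 → value 93, running total 228.00
- C (92/24 per unit): all 24 → value 92, running total 320.00
- D (62/27 per unit): 13 of 27 → value 13×62/27 = 29.8519, running total 349.85
Total 349.85.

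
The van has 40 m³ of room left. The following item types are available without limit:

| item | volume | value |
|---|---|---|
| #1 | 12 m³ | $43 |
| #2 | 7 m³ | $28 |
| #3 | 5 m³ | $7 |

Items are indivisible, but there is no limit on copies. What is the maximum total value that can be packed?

$155

Best value-per-unit is #2 at 28/7; filling with it alone gives 5×28 = 140.
Optimal mix: 1×#1 + 4×#2 → volume 40, value 155.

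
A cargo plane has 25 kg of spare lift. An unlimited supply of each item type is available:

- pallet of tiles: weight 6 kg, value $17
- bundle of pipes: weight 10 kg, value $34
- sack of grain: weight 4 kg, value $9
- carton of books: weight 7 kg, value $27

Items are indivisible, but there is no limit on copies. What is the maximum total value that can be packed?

Best value-per-unit is carton of books at 27/7; filling with it alone gives 3×27 = 81.
Optimal mix: 1×sack of grain + 3×carton of books → weight 25, value 90.

$90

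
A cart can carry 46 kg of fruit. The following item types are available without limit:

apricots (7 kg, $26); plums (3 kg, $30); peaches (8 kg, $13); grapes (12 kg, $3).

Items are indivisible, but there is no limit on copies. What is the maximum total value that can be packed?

Best value-per-unit is plums at 30/3, and filling with it alone uses weight 15×3=45. No mix of the others beats 15×30 = 450.

$450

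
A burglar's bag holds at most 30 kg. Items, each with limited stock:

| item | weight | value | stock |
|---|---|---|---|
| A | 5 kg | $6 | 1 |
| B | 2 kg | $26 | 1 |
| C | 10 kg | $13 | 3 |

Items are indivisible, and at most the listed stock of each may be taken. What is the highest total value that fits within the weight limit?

Top feasible selections:
- 1×A + 1×B + 2×C: weight 27, value 58
- 1×B + 2×C: weight 22, value 52
- 1×A + 1×B + 1×C: weight 17, value 45
Best: $58.

$58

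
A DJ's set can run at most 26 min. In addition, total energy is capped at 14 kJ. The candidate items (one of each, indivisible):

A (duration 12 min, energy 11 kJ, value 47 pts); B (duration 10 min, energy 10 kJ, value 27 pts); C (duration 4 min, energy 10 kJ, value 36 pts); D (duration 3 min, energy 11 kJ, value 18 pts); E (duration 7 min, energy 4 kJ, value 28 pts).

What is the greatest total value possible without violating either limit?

Feasible sets respecting both limits:
- C+E: duration 11, energy 14, value 64
- B+E: duration 17, energy 14, value 55
- A: duration 12, energy 11, value 47
Best: 64 pts.

64 pts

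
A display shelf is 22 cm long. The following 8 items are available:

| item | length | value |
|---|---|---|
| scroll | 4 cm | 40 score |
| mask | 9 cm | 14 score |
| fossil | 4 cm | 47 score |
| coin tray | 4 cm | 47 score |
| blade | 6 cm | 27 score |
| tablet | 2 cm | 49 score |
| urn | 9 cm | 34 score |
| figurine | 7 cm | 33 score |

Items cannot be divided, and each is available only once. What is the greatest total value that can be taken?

This is a 0/1 knapsack; check combinations near the capacity.
- scroll+fossil+coin tray+tablet+figurine: length 4+4+4+2+7=21, value 40+47+47+49+33=216
- scroll+fossil+coin tray+blade+tablet: length 4+4+4+6+2=20, value 40+47+47+27+49=210
- scroll+fossil+coin tray+tablet: length 4+4+4+2=14, value 40+47+47+49=183
Best: 216 score.

216 score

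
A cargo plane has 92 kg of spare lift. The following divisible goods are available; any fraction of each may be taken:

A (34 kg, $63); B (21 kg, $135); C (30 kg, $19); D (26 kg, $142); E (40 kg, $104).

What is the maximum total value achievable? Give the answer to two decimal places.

Take in order of value per unit:
- B (135/21 per unit): all 21 → value 135, running total 135.00
- D (142/26 per unit): all 26 → value 142, running total 277.00
- E (104/40 per unit): all 40 → value 104, running total 381.00
- A (63/34 per unit): 5 of 34 → value 5×63/34 = 9.2647, running total 390.26
Total 390.26.

390.26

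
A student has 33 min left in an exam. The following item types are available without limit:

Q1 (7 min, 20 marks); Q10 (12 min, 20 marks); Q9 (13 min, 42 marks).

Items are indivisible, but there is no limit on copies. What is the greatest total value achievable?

Best value-per-unit is Q9 at 42/13; filling with it alone gives 2×42 = 84.
Optimal mix: 1×Q1 + 2×Q9 → time 33, value 104.

104 marks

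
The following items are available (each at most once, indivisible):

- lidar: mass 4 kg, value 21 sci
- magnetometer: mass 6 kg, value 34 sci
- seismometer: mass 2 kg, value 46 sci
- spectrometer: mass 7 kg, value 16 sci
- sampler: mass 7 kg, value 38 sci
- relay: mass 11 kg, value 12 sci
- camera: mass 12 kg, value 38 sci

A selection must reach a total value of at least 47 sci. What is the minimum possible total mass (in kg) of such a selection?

6

Subsets with value ≥ 47, sorted by total mass:
- lidar+seismometer: mass 6, value 67
- magnetometer+seismometer: mass 8, value 80
Minimum mass: 6 kg.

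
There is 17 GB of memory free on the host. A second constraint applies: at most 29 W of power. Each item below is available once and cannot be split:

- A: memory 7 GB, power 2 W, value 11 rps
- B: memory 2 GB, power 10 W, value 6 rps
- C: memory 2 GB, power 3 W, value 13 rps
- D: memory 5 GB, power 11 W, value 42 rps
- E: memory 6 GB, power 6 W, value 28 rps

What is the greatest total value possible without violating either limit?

Feasible sets respecting both limits:
- C+D+E: memory 13, power 20, value 83
- B+D+E: memory 13, power 27, value 76
- A+B+C+D: memory 16, power 26, value 72
- D+E: memory 11, power 17, value 70
Best: 83 rps.

83 rps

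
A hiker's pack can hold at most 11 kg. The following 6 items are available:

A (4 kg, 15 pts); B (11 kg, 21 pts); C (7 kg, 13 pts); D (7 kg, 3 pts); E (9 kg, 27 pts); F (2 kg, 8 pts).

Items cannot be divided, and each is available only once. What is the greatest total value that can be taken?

Check high-value combinations within 11 kg:
- E+F: weight 9+2=11, value 27+8=35
- A+C: weight 4+7=11, value 15+13=28
- E: weight 9, value 27
- A+F: weight 4+2=6, value 15+8=23
- C+F: weight 7+2=9, value 13+8=21
Best: 35 pts.

35 pts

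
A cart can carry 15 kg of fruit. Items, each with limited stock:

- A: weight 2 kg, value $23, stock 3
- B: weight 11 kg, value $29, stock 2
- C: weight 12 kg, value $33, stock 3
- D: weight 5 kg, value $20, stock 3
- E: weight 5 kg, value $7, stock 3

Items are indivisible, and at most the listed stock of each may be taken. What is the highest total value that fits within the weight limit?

$89

Best selections within weight 15 and stock limits:
- 3×A + 1×D: weight 11, value 89
- 2×A + 2×D: weight 14, value 86
Best: $89.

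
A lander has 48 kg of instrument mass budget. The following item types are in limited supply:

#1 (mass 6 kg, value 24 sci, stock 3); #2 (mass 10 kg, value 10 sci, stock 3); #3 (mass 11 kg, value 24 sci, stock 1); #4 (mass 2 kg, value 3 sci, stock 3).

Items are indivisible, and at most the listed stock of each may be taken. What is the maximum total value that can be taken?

115 sci

Best selections within mass 48 and stock limits:
- 3×#1 + 1×#2 + 1×#3 + 3×#4: mass 45, value 115
- 3×#1 + 1×#2 + 1×#3 + 2×#4: mass 43, value 112
- 3×#1 + 1×#2 + 1×#3 + 1×#4: mass 41, value 109
Best: 115 sci.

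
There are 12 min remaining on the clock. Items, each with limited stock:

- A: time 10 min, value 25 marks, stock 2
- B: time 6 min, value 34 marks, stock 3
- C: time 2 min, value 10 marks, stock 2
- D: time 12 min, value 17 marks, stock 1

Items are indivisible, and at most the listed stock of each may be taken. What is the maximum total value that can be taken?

68 marks

Top feasible selections:
- 2×B: time 12, value 68
- 1×B + 2×C: time 10, value 54
- 1×B + 1×C: time 8, value 44
Best: 68 marks.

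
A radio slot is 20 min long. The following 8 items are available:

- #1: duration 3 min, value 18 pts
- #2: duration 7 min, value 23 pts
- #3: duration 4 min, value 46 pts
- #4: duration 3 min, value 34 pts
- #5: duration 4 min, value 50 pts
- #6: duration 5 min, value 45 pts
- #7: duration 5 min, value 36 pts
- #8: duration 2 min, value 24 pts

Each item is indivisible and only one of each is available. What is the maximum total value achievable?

Check high-value combinations within 20 min:
- #3+#5+#6+#7+#8: duration 4+4+5+5+2=20, value 46+50+45+36+24=201
- #3+#4+#5+#6+#8: duration 4+3+4+5+2=18, value 46+34+50+45+24=199
- #1+#3+#4+#5+#6: duration 3+4+3+4+5=19, value 18+46+34+50+45=193
Best: 201 pts.

201 pts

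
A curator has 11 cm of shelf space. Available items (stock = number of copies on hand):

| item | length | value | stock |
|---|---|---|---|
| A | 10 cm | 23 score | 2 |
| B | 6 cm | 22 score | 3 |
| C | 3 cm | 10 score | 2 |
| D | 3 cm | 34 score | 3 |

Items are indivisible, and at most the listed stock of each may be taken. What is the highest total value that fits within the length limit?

Best selections within length 11 and stock limits:
- 3×D: length 9, value 102
- 1×C + 2×D: length 9, value 78
- 2×D: length 6, value 68
Best: 102 score.

102 score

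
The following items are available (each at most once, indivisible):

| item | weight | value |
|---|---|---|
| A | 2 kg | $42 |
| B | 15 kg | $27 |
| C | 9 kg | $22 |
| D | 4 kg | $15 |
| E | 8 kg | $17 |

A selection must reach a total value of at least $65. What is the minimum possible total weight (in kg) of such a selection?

Subsets with value ≥ 65, sorted by total weight:
- A+D+E: weight 14, value 74
- A+C+D: weight 15, value 79
- A+B: weight 17, value 69
Minimum weight: 14 kg.

14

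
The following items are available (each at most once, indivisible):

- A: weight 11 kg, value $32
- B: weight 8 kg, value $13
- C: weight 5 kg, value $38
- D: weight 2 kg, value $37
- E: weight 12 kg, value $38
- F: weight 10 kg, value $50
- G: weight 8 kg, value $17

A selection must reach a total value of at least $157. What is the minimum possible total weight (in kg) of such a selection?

Subsets with value ≥ 157, sorted by total weight:
- A+C+D+F: weight 28, value 157
- C+D+E+F: weight 29, value 163
- A+D+E+F: weight 35, value 157
Minimum weight: 28 kg.

28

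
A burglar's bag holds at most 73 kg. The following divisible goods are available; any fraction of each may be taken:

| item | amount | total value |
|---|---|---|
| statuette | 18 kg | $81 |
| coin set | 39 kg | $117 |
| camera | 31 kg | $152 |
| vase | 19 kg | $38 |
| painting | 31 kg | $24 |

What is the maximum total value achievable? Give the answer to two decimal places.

305.00

Take in order of value per unit:
- camera (152/31 per unit): all 31 → value 152, running total 152.00
- statuette (81/18 per unit): all 18 → value 81, running total 233.00
- coin set (117/39 per unit): 24 of 39 → value 24×117/39 = 72.0000, running total 305.00
Total 305.00.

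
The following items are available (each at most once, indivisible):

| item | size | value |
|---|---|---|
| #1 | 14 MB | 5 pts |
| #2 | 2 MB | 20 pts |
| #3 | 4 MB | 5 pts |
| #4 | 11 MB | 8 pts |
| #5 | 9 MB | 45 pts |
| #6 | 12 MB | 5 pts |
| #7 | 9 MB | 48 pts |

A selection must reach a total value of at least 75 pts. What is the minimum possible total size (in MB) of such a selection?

18

Subsets with value ≥ 75, sorted by total size:
- #5+#7: size 18, value 93
- #2+#5+#7: size 20, value 113
- #3+#5+#7: size 22, value 98
Minimum size: 18 MB.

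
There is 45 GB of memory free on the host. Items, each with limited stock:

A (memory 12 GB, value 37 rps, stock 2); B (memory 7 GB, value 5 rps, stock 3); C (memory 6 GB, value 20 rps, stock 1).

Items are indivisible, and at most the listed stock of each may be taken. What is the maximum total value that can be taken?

104 rps

Top feasible selections:
- 2×A + 2×B + 1×C: memory 44, value 104
- 2×A + 1×B + 1×C: memory 37, value 99
- 2×A + 1×C: memory 30, value 94
- 2×A + 3×B: memory 45, value 89
Best: 104 rps.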